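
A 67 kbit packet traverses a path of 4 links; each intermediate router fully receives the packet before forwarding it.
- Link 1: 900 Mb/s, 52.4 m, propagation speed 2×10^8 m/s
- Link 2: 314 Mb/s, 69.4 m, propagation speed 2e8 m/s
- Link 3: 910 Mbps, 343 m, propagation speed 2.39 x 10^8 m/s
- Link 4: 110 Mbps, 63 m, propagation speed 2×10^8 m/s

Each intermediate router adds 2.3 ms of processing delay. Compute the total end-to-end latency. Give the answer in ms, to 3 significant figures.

L = 67000 bits.
Transmission delays (L/R per hop): 0.0744444, 0.213376, 0.0736264, 0.609091 ms; sum = 0.970538 ms.
Propagation delays (d/s per hop): 0.000262, 0.000347, 0.00143515, 0.000315 ms; sum = 0.00235915 ms.
Processing at 3 router(s): 3 × 2.3 ms = 6.9 ms.
End-to-end = 7.87 ms.

7.87 ms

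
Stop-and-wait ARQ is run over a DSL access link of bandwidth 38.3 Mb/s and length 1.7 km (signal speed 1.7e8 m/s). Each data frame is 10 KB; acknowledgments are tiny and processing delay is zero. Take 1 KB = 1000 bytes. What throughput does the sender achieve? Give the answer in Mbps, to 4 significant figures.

t_tx = L/R = 80000/38300000 = 0.00208877 s.
t_prop = 1700/170000000 = 1e-05 s; RTT = 2e-05 s.
Cycle = t_tx + RTT = 0.00210877 s.
Throughput = L / cycle = 80000 / 0.00210877 = 37.94 Mbps.

37.94 Mbps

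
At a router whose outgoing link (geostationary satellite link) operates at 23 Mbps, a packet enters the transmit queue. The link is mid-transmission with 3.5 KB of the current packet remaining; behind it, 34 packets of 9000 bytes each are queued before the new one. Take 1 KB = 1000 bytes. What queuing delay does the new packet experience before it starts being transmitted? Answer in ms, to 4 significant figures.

107.7 ms

Each queued packet: L/R = 72000/23000000 = 3.13043 ms.
34 queued → 106.435 ms.
Plus remaining 28000 bits of current packet: 1.21739 ms.
Queuing delay = 107.7 ms.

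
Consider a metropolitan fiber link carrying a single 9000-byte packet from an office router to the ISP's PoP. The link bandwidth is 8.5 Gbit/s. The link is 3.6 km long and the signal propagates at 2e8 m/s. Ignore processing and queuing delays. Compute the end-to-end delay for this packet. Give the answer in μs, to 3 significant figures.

26.5 μs

L = 9000 × 8 = 72000 bits.
Transmission delay = L/R = 72000 / 8500000000 = 8.47059 μs.
Propagation delay = d/s = 3600 m / 200000000 m/s = 18 μs.
Total = 26.5 μs.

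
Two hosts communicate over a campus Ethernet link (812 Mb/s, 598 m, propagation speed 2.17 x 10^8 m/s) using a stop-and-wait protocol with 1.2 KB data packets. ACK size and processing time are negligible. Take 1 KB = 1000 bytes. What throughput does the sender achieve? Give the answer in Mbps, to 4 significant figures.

t_tx = L/R = 9600/812000000 = 1.18227e-05 s.
t_prop = 598/217000000 = 2.75576e-06 s; RTT = 5.51152e-06 s.
Cycle = t_tx + RTT = 1.73342e-05 s.
Throughput = L / cycle = 9600 / 1.73342e-05 = 553.8 Mbps.

553.8 Mbps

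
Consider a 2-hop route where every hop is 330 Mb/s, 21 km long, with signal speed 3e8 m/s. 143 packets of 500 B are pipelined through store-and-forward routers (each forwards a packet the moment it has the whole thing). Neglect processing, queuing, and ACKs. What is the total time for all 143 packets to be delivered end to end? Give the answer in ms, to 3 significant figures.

Per-hop transmission t_tx = L/R = 4000/330000000 = 0.0121212 ms.
Per-hop propagation t_prop = 21000/300000000 = 0.07 ms.
Pipeline fill: first packet needs 2·t_tx to clear all hops; remaining 142 packets each add one t_tx.
Total = (2+143-1)·t_tx + 2·t_prop = 144·0.0121212 + 2·0.07 = 1.89 ms.

1.89 ms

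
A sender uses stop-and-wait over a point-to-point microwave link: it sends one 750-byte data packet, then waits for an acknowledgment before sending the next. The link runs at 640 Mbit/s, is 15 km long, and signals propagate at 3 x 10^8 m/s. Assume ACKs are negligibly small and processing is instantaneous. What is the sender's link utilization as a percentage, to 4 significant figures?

8.571 %

t_tx = L/R = 6000/640000000 = 9.375e-06 s.
t_prop = 15000/300000000 = 5e-05 s; RTT = 0.0001 s.
Cycle = t_tx + RTT = 0.000109375 s.
Utilization = t_tx / cycle = 9.375e-06/0.000109375 = 8.571 %.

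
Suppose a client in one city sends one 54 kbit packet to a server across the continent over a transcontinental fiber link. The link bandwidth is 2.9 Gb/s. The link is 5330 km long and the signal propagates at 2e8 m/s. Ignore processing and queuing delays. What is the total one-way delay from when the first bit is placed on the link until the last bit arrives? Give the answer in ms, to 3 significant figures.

L = 54000 bits.
Transmission delay = L/R = 54000 / 2900000000 = 0.0186207 ms.
Propagation delay = d/s = 5330000 m / 200000000 m/s = 26.65 ms.
Total = 26.7 ms.

26.7 ms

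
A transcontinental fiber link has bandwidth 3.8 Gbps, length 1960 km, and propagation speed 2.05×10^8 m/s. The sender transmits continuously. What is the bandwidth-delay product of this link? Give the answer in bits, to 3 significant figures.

36300000 bits

Propagation delay = 1960000 / 2.05e+08 = 0.00956098 s.
BDP = R × t_prop = 3800000000 × 0.00956098 = 36331700 bits.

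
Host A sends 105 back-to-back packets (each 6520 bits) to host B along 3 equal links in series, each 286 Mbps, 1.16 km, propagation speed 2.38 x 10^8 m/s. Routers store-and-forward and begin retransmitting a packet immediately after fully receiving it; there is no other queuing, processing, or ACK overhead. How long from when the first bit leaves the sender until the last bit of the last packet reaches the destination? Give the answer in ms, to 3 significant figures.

2.45 ms

Per-hop transmission t_tx = L/R = 6520/286000000 = 0.0227972 ms.
Per-hop propagation t_prop = 1160/238000000 = 0.00487395 ms.
Pipeline fill: first packet needs 3·t_tx to clear all hops; remaining 104 packets each add one t_tx.
Total = (3+105-1)·t_tx + 3·t_prop = 107·0.0227972 + 3·0.00487395 = 2.45 ms.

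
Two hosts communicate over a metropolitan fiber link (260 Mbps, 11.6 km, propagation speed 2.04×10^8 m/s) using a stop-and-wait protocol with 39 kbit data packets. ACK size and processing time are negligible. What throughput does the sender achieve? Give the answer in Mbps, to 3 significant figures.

t_tx = L/R = 39000/260000000 = 0.00015 s.
t_prop = 11600/204000000 = 5.68627e-05 s; RTT = 0.000113725 s.
Cycle = t_tx + RTT = 0.000263725 s.
Throughput = L / cycle = 39000 / 0.000263725 = 148 Mbps.

148 Mbps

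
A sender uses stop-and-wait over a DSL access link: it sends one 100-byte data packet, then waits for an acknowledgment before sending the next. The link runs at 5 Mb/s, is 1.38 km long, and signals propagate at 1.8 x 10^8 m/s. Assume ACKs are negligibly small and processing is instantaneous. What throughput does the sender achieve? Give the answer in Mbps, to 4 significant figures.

t_tx = L/R = 800/5000000 = 0.00016 s.
t_prop = 1380/180000000 = 7.66667e-06 s; RTT = 1.53333e-05 s.
Cycle = t_tx + RTT = 0.000175333 s.
Throughput = L / cycle = 800 / 0.000175333 = 4.563 Mbps.

4.563 Mbps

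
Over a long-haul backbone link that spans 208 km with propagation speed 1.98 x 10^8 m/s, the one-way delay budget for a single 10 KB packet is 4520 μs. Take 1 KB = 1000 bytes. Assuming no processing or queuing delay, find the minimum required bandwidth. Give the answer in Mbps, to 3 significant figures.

23.1 Mbps

L = 80000 bits.
Propagation delay = 208000 / 198000000 = 1050.51 μs.
Transmission budget = 4520 − 1050.51 = 3469.49 μs.
R ≥ L / t_tx = 80000 bits / 0.00346949 s = 23.1 Mbps.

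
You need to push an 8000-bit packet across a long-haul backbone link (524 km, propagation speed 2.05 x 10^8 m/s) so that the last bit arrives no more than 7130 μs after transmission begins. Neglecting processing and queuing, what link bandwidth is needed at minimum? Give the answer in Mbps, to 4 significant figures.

Propagation delay = 524000 / 2.05e+08 = 2556.1 μs.
Transmission budget = 7130 − 2556.1 = 4573.9 μs.
R ≥ L / t_tx = 8000 bits / 0.0045739 s = 1.749 Mbps.

1.749 Mbps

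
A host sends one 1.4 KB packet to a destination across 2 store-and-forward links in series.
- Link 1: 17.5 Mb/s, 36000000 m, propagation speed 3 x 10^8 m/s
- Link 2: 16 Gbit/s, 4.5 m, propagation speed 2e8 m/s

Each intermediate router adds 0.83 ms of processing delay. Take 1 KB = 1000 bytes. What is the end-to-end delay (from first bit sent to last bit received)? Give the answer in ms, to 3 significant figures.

121 ms

L = 11200 bits.
Transmission delays (L/R per hop): 0.64, 0.0007 ms; sum = 0.6407 ms.
Propagation delays (d/s per hop): 120, 2.25e-05 ms; sum = 120 ms.
Processing at 1 router(s): 1 × 0.83 ms = 0.83 ms.
End-to-end = 121 ms.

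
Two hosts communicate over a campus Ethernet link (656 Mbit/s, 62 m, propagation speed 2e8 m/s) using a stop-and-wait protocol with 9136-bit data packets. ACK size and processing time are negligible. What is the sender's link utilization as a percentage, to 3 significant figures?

95.7 %

t_tx = L/R = 9136/656000000 = 1.39268e-05 s.
t_prop = 62/200000000 = 3.1e-07 s; RTT = 6.2e-07 s.
Cycle = t_tx + RTT = 1.45468e-05 s.
Utilization = t_tx / cycle = 1.39268e-05/1.45468e-05 = 95.7 %.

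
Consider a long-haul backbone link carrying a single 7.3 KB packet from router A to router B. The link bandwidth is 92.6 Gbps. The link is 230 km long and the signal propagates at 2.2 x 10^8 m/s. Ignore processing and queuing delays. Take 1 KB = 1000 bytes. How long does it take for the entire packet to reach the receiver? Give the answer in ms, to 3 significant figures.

1.05 ms

L = 58400 bits.
Transmission delay = L/R = 58400 / 92600000000 = 0.00063067 ms.
Propagation delay = d/s = 230000 m / 2.2e+08 m/s = 1.04545 ms.
Total = 1.05 ms.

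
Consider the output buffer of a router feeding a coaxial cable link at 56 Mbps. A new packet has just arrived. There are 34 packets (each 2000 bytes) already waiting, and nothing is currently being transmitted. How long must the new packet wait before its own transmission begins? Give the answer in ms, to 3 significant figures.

9.71 ms

Each queued packet: L/R = 16000/56000000 = 0.285714 ms.
34 queued → 9.71429 ms.
Queuing delay = 9.71 ms.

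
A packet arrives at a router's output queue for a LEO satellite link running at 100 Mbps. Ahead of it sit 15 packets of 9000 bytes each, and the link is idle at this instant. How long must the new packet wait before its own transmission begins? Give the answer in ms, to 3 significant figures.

10.8 ms

Each queued packet: L/R = 72000/100000000 = 0.72 ms.
15 queued → 10.8 ms.
Queuing delay = 10.8 ms.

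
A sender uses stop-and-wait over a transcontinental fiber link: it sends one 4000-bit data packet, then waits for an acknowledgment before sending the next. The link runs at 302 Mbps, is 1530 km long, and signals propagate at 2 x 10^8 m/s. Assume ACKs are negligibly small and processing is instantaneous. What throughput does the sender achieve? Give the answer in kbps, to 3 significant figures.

261 kbps

t_tx = L/R = 4000/302000000 = 1.3245e-05 s.
t_prop = 1530000/200000000 = 0.00765 s; RTT = 0.0153 s.
Cycle = t_tx + RTT = 0.0153132 s.
Throughput = L / cycle = 4000 / 0.0153132 = 261 kbps.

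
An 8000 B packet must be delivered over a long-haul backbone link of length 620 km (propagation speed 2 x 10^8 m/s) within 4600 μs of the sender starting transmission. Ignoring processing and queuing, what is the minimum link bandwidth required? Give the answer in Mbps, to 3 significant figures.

L = 64000 bits.
Propagation delay = 620000 / 200000000 = 3100 μs.
Transmission budget = 4600 − 3100 = 1500 μs.
R ≥ L / t_tx = 64000 bits / 0.0015 s = 42.7 Mbps.

42.7 Mbps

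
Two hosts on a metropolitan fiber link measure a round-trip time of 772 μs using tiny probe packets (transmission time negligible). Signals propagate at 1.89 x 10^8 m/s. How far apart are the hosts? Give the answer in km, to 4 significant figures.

One-way propagation = RTT/2 = 386 μs.
d = s × t = 189000000 × 0.000386 = 72.95 km.

72.95 km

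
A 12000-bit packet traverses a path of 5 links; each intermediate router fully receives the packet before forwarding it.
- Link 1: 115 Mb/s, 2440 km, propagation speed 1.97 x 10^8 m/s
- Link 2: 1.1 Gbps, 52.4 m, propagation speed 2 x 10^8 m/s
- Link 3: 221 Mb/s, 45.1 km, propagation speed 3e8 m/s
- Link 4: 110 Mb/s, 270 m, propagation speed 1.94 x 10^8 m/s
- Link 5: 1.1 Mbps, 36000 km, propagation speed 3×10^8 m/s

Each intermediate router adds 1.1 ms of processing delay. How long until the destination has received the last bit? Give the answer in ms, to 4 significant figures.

Transmission delays (L/R per hop): 0.104348, 0.0109091, 0.0542986, 0.109091, 10.9091 ms; sum = 11.1877 ms.
Propagation delays (d/s per hop): 12.3858, 0.000262, 0.150333, 0.00139175, 120 ms; sum = 132.538 ms.
Processing at 4 router(s): 4 × 1.1 ms = 4.4 ms.
End-to-end = 148.1 ms.

148.1 ms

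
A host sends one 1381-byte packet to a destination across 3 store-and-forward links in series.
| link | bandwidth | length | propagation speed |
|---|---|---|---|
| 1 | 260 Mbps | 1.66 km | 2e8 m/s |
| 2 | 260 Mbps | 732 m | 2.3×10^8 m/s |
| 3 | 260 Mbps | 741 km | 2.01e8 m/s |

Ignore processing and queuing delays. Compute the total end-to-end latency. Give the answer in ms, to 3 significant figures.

3.83 ms

L = 1381 × 8 = 11048 bits.
Transmission delay per hop = L/R = 11048/260000000 = 0.0424923 ms; 3 hops → 0.127477 ms.
Propagation delays (d/s per hop): 0.0083, 0.00318261, 3.68657 ms; sum = 3.69805 ms.
End-to-end = 3.83 ms.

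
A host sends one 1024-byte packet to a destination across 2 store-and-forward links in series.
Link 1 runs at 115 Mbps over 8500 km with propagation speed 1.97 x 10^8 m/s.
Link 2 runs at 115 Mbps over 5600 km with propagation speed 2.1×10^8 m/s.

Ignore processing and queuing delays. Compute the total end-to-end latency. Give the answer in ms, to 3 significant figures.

70.0 ms

L = 1024 × 8 = 8192 bits.
Transmission delay per hop = L/R = 8192/115000000 = 0.0712348 ms; 2 hops → 0.14247 ms.
Propagation delays (d/s per hop): 43.1472, 26.6667 ms; sum = 69.8139 ms.
End-to-end = 70.0 ms.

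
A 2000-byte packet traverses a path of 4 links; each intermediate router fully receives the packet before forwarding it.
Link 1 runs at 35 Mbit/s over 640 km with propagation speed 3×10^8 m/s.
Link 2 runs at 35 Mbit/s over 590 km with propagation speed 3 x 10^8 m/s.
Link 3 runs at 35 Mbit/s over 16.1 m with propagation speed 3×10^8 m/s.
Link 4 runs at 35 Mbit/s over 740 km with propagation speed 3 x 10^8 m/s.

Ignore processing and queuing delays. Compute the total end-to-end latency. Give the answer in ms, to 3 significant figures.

8.40 ms

L = 2000 × 8 = 16000 bits.
Transmission delay per hop = L/R = 16000/35000000 = 0.457143 ms; 4 hops → 1.82857 ms.
Propagation delays (d/s per hop): 2.13333, 1.96667, 5.36667e-05, 2.46667 ms; sum = 6.56672 ms.
End-to-end = 8.40 ms.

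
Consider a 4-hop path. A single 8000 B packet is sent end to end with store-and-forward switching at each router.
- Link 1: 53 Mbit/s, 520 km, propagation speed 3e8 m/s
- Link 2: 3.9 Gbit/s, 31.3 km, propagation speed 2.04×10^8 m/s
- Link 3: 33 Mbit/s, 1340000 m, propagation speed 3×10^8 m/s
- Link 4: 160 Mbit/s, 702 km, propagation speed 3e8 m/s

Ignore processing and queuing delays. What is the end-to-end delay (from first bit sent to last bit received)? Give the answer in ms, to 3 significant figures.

L = 8000 × 8 = 64000 bits.
Transmission delays (L/R per hop): 1.20755, 0.0164103, 1.93939, 0.4 ms; sum = 3.56335 ms.
Propagation delays (d/s per hop): 1.73333, 0.153431, 4.46667, 2.34 ms; sum = 8.69343 ms.
End-to-end = 12.3 ms.

12.3 ms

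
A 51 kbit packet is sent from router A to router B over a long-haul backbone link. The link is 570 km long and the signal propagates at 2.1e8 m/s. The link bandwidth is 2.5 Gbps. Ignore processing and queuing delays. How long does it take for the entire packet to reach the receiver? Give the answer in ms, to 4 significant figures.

L = 51000 bits.
Transmission delay = L/R = 51000 / 2500000000 = 0.0204 ms.
Propagation delay = d/s = 570000 m / 210000000 m/s = 2.71429 ms.
Total = 2.735 ms.

2.735 ms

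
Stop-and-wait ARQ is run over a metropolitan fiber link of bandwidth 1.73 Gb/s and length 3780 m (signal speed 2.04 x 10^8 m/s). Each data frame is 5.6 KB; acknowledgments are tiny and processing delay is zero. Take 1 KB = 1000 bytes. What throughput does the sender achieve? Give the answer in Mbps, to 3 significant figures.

712 Mbps

t_tx = L/R = 44800/1730000000 = 2.5896e-05 s.
t_prop = 3780/204000000 = 1.85294e-05 s; RTT = 3.70588e-05 s.
Cycle = t_tx + RTT = 6.29548e-05 s.
Throughput = L / cycle = 44800 / 6.29548e-05 = 712 Mbps.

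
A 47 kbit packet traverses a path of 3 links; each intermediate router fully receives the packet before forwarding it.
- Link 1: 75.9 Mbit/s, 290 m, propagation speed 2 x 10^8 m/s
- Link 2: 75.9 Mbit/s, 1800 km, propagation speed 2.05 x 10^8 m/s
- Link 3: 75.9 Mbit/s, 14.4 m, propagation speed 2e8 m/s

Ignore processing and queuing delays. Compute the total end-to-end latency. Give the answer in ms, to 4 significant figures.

10.64 ms

L = 47000 bits.
Transmission delay per hop = L/R = 47000/75900000 = 0.619236 ms; 3 hops → 1.85771 ms.
Propagation delays (d/s per hop): 0.00145, 8.78049, 7.2e-05 ms; sum = 8.78201 ms.
End-to-end = 10.64 ms.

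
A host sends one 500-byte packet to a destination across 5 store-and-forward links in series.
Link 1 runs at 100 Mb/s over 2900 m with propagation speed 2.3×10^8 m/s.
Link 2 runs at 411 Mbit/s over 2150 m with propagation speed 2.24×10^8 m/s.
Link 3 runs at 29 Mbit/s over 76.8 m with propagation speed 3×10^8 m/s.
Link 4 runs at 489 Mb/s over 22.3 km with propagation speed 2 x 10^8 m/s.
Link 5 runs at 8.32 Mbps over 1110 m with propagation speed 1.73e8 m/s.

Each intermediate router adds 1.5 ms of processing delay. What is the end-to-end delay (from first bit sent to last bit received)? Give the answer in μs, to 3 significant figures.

6820 μs

L = 500 × 8 = 4000 bits.
Transmission delays (L/R per hop): 40, 9.73236, 137.931, 8.17996, 480.769 μs; sum = 676.613 μs.
Propagation delays (d/s per hop): 12.6087, 9.59821, 0.256, 111.5, 6.41618 μs; sum = 140.379 μs.
Processing at 4 router(s): 4 × 1.5 ms = 6000 μs.
End-to-end = 6820 μs.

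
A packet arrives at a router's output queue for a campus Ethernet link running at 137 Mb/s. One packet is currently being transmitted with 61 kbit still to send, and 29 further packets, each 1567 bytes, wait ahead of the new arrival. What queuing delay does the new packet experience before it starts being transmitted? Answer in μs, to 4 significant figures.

Each queued packet: L/R = 12536/137000000 = 91.5036 μs.
29 queued → 2653.61 μs.
Plus remaining 61000 bits of current packet: 445.255 μs.
Queuing delay = 3099 μs.

3099 μs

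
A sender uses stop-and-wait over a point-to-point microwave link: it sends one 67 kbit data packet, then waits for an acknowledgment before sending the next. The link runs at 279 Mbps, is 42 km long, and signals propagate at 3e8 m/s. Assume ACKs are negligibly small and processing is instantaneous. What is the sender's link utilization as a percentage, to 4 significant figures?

46.17 %

t_tx = L/R = 67000/279000000 = 0.000240143 s.
t_prop = 42000/300000000 = 0.00014 s; RTT = 0.00028 s.
Cycle = t_tx + RTT = 0.000520143 s.
Utilization = t_tx / cycle = 0.000240143/0.000520143 = 46.17 %.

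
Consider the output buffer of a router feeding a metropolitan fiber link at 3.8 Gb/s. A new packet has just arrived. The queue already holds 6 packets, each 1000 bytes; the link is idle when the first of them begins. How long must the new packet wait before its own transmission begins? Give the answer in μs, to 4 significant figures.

Each queued packet: L/R = 8000/3800000000 = 2.10526 μs.
6 queued → 12.6316 μs.
Queuing delay = 12.63 μs.

12.63 μs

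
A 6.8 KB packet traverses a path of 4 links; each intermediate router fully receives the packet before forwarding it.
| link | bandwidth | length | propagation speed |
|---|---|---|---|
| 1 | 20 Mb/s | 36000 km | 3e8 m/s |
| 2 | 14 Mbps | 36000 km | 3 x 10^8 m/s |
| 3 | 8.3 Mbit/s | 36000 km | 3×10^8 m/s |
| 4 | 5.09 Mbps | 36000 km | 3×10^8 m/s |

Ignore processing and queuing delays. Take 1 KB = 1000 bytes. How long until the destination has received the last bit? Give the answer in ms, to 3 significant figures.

L = 54400 bits.
Transmission delays (L/R per hop): 2.72, 3.88571, 6.55422, 10.6876 ms; sum = 23.8476 ms.
Propagation delays (d/s per hop): 120, 120, 120, 120 ms; sum = 480 ms.
End-to-end = 504 ms.

504 ms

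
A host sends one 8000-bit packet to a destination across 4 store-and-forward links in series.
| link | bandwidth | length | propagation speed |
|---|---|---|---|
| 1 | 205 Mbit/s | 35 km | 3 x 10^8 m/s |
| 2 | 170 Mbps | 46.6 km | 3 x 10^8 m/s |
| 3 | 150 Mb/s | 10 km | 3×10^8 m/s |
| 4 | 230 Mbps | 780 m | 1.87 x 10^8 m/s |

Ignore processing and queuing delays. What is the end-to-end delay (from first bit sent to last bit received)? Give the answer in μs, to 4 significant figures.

483.7 μs

Transmission delays (L/R per hop): 39.0244, 47.0588, 53.3333, 34.7826 μs; sum = 174.199 μs.
Propagation delays (d/s per hop): 116.667, 155.333, 33.3333, 4.17112 μs; sum = 309.504 μs.
End-to-end = 483.7 μs.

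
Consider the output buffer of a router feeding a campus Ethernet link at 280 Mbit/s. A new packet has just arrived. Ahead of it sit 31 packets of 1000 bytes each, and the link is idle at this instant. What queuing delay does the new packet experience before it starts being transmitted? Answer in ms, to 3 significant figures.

0.886 ms

Each queued packet: L/R = 8000/280000000 = 0.0285714 ms.
31 queued → 0.885714 ms.
Queuing delay = 0.886 ms.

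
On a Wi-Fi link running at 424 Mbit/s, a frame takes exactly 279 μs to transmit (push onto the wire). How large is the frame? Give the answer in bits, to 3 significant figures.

118000 bits

L = R × t_tx = 424000000 b/s × 0.000279 s = 118296 bits.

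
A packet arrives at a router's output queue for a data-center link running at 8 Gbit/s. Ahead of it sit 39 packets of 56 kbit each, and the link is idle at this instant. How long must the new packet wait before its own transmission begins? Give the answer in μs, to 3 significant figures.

Each queued packet: L/R = 56000/8000000000 = 7 μs.
39 queued → 273 μs.
Queuing delay = 273 μs.

273 μs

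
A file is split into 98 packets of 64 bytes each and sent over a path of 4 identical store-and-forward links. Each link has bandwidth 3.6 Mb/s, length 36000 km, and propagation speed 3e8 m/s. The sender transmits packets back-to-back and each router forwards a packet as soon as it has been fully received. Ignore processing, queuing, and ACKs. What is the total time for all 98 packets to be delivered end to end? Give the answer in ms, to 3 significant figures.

494 ms

Per-hop transmission t_tx = L/R = 512/3600000 = 0.142222 ms.
Per-hop propagation t_prop = 36000000/300000000 = 120 ms.
Pipeline fill: first packet needs 4·t_tx to clear all hops; remaining 97 packets each add one t_tx.
Total = (4+98-1)·t_tx + 4·t_prop = 101·0.142222 + 4·120 = 494 ms.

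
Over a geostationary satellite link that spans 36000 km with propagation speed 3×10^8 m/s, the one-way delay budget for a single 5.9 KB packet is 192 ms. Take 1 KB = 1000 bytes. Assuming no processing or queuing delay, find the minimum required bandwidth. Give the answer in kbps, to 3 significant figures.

656 kbps

L = 47200 bits.
Propagation delay = 36000000 / 300000000 = 120 ms.
Transmission budget = 192 − 120 = 72 ms.
R ≥ L / t_tx = 47200 bits / 0.072 s = 656 kbps.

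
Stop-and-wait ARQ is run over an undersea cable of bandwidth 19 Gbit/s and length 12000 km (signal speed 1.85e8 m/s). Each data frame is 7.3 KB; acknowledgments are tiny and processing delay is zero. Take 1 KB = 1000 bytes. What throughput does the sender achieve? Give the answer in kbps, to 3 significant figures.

t_tx = L/R = 58400/19000000000 = 3.07368e-06 s.
t_prop = 12000000/185000000 = 0.0648649 s; RTT = 0.12973 s.
Cycle = t_tx + RTT = 0.129733 s.
Throughput = L / cycle = 58400 / 0.129733 = 450 kbps.

450 kbps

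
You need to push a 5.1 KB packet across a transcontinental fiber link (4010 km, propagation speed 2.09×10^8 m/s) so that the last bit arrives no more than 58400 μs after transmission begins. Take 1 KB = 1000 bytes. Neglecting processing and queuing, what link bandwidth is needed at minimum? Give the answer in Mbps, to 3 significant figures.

1.04 Mbps

L = 40800 bits.
Propagation delay = 4010000 / 209000000 = 19186.6 μs.
Transmission budget = 58400 − 19186.6 = 39213.4 μs.
R ≥ L / t_tx = 40800 bits / 0.0392134 s = 1.04 Mbps.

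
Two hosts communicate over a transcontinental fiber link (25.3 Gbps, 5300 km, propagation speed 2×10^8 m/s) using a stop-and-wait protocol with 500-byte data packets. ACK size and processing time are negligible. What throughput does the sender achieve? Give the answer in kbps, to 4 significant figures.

t_tx = L/R = 4000/25300000000 = 1.58103e-07 s.
t_prop = 5300000/200000000 = 0.0265 s; RTT = 0.053 s.
Cycle = t_tx + RTT = 0.0530002 s.
Throughput = L / cycle = 4000 / 0.0530002 = 75.47 kbps.

75.47 kbps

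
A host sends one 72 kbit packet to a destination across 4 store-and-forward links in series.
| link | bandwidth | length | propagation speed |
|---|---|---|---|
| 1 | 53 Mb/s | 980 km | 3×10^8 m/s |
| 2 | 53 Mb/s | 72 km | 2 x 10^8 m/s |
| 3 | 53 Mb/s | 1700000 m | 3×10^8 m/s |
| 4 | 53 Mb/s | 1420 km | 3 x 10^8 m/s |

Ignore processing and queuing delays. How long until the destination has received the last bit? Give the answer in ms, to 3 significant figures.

19.5 ms

L = 72000 bits.
Transmission delay per hop = L/R = 72000/53000000 = 1.35849 ms; 4 hops → 5.43396 ms.
Propagation delays (d/s per hop): 3.26667, 0.36, 5.66667, 4.73333 ms; sum = 14.0267 ms.
End-to-end = 19.5 ms.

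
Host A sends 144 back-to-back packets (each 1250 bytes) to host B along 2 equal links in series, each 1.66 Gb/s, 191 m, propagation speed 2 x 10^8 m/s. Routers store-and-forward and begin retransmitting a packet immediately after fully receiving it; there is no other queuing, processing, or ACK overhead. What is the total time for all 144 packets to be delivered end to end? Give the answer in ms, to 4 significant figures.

Per-hop transmission t_tx = L/R = 10000/1660000000 = 0.0060241 ms.
Per-hop propagation t_prop = 191/200000000 = 0.000955 ms.
Pipeline fill: first packet needs 2·t_tx to clear all hops; remaining 143 packets each add one t_tx.
Total = (2+144-1)·t_tx + 2·t_prop = 145·0.0060241 + 2·0.000955 = 0.8754 ms.

0.8754 ms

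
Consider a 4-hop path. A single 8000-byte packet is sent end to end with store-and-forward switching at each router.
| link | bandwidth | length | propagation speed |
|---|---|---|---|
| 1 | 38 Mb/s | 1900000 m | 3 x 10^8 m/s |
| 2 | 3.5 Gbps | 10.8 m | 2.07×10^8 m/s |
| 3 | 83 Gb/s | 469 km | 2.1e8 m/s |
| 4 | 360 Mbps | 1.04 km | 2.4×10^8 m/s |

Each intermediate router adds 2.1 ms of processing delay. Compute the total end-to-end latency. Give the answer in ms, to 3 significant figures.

L = 8000 × 8 = 64000 bits.
Transmission delays (L/R per hop): 1.68421, 0.0182857, 0.000771084, 0.177778 ms; sum = 1.88105 ms.
Propagation delays (d/s per hop): 6.33333, 5.21739e-05, 2.23333, 0.00433333 ms; sum = 8.57105 ms.
Processing at 3 router(s): 3 × 2.1 ms = 6.3 ms.
End-to-end = 16.8 ms.

16.8 ms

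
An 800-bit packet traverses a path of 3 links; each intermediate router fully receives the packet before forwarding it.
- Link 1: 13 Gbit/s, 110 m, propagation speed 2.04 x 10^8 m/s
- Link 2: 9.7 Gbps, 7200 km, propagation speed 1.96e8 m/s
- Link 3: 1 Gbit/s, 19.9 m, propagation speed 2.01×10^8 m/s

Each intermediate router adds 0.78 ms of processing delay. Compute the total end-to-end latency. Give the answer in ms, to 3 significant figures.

38.3 ms

Transmission delays (L/R per hop): 6.15385e-05, 8.24742e-05, 0.0008 ms; sum = 0.000944013 ms.
Propagation delays (d/s per hop): 0.000539216, 36.7347, 9.9005e-05 ms; sum = 36.7353 ms.
Processing at 2 router(s): 2 × 0.78 ms = 1.56 ms.
End-to-end = 38.3 ms.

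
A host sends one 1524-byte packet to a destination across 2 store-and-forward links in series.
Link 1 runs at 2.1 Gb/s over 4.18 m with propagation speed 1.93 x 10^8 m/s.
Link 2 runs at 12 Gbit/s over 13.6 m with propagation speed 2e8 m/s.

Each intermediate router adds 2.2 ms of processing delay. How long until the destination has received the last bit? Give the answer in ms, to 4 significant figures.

L = 1524 × 8 = 12192 bits.
Transmission delays (L/R per hop): 0.00580571, 0.001016 ms; sum = 0.00682171 ms.
Propagation delays (d/s per hop): 2.1658e-05, 6.8e-05 ms; sum = 8.9658e-05 ms.
Processing at 1 router(s): 1 × 2.2 ms = 2.2 ms.
End-to-end = 2.207 ms.

2.207 ms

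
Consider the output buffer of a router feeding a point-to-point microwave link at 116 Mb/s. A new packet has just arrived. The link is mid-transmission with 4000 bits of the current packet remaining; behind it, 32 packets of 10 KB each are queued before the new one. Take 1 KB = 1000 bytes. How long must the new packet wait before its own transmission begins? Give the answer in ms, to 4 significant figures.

Each queued packet: L/R = 80000/116000000 = 0.689655 ms.
32 queued → 22.069 ms.
Plus remaining 4000 bits of current packet: 0.0344828 ms.
Queuing delay = 22.10 ms.

22.10 ms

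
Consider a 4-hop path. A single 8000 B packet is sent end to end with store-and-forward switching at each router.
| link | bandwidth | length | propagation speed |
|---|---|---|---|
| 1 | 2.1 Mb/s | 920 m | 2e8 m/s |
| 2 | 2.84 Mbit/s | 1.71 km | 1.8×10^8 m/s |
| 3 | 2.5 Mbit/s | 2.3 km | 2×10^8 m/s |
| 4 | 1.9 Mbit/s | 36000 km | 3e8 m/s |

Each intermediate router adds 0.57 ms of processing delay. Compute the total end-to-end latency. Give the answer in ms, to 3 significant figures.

234 ms

L = 8000 × 8 = 64000 bits.
Transmission delays (L/R per hop): 30.4762, 22.5352, 25.6, 33.6842 ms; sum = 112.296 ms.
Propagation delays (d/s per hop): 0.0046, 0.0095, 0.0115, 120 ms; sum = 120.026 ms.
Processing at 3 router(s): 3 × 0.57 ms = 1.71 ms.
End-to-end = 234 ms.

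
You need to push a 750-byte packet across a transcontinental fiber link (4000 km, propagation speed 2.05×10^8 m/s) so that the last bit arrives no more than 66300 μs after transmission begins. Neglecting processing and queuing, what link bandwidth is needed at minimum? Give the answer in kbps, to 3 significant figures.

L = 6000 bits.
Propagation delay = 4000000 / 2.05e+08 = 19512.2 μs.
Transmission budget = 66300 − 19512.2 = 46787.8 μs.
R ≥ L / t_tx = 6000 bits / 0.0467878 s = 128 kbps.

128 kbps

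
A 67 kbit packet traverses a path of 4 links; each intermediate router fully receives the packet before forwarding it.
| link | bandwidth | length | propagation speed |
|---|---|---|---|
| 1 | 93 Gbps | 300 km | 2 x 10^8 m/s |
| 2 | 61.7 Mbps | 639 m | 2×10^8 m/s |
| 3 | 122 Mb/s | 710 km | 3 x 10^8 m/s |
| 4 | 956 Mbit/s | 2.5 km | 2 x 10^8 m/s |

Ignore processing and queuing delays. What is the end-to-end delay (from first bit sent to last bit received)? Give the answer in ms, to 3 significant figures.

L = 67000 bits.
Transmission delays (L/R per hop): 0.00072043, 1.0859, 0.54918, 0.0700837 ms; sum = 1.70588 ms.
Propagation delays (d/s per hop): 1.5, 0.003195, 2.36667, 0.0125 ms; sum = 3.88236 ms.
End-to-end = 5.59 ms.

5.59 ms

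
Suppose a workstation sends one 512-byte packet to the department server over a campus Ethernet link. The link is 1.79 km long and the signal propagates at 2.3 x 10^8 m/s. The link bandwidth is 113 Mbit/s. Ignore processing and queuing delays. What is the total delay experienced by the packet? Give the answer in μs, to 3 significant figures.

L = 512 × 8 = 4096 bits.
Transmission delay = L/R = 4096 / 113000000 = 36.2478 μs.
Propagation delay = d/s = 1790 m / 2.3e+08 m/s = 7.78261 μs.
Total = 44.0 μs.

44.0 μs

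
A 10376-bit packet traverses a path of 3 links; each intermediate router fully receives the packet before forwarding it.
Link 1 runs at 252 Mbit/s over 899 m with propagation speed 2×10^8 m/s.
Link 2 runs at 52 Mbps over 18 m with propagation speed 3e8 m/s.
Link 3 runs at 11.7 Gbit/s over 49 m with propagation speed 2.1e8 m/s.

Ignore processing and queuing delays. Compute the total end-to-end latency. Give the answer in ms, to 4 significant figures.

0.2464 ms

Transmission delays (L/R per hop): 0.0411746, 0.199538, 0.000886838 ms; sum = 0.2416 ms.
Propagation delays (d/s per hop): 0.004495, 6e-05, 0.000233333 ms; sum = 0.00478833 ms.
End-to-end = 0.2464 ms.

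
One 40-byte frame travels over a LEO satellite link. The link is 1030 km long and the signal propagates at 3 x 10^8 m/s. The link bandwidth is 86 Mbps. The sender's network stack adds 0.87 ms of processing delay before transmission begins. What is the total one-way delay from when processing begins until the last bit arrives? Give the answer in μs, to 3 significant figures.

L = 40 × 8 = 320 bits.
Transmission delay = L/R = 320 / 86000000 = 3.72093 μs.
Propagation delay = d/s = 1030000 m / 300000000 m/s = 3433.33 μs.
Plus processing delay 0.87 ms = 870 μs.
Total = 4310 μs.

4310 μs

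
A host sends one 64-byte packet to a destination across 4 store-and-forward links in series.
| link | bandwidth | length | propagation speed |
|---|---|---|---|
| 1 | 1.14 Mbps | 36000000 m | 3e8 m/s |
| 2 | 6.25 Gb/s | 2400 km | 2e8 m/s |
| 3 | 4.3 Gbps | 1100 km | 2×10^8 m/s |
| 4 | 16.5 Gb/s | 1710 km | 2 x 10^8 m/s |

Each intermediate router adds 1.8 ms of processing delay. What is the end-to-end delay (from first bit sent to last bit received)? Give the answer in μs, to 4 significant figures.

151900 μs

L = 64 × 8 = 512 bits.
Transmission delays (L/R per hop): 449.123, 0.08192, 0.11907, 0.0310303 μs; sum = 449.355 μs.
Propagation delays (d/s per hop): 120000, 12000, 5500, 8550 μs; sum = 146050 μs.
Processing at 3 router(s): 3 × 1.8 ms = 5400 μs.
End-to-end = 151900 μs.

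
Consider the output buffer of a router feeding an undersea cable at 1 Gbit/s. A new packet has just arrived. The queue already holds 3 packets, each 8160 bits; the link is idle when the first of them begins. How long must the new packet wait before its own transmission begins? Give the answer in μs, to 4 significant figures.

Each queued packet: L/R = 8160/1000000000 = 8.16 μs.
3 queued → 24.48 μs.
Queuing delay = 24.48 μs.

24.48 μs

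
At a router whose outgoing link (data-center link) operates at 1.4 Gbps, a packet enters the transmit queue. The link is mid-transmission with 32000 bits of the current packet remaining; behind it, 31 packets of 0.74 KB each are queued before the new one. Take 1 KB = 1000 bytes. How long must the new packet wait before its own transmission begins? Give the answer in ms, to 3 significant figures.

0.154 ms

Each queued packet: L/R = 5920/1400000000 = 0.00422857 ms.
31 queued → 0.131086 ms.
Plus remaining 32000 bits of current packet: 0.0228571 ms.
Queuing delay = 0.154 ms.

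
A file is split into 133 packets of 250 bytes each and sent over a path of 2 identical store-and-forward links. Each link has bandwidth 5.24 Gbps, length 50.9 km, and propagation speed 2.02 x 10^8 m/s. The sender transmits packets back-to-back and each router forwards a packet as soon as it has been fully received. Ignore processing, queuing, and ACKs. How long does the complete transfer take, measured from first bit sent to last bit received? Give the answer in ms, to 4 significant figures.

Per-hop transmission t_tx = L/R = 2000/5240000000 = 0.000381679 ms.
Per-hop propagation t_prop = 50900/202000000 = 0.25198 ms.
Pipeline fill: first packet needs 2·t_tx to clear all hops; remaining 132 packets each add one t_tx.
Total = (2+133-1)·t_tx + 2·t_prop = 134·0.000381679 + 2·0.25198 = 0.5551 ms.

0.5551 ms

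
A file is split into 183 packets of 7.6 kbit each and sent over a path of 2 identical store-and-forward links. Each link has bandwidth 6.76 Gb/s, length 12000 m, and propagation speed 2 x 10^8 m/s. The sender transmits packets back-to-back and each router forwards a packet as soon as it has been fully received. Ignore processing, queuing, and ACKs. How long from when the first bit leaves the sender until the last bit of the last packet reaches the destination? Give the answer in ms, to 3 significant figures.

Per-hop transmission t_tx = L/R = 7600/6760000000 = 0.00112426 ms.
Per-hop propagation t_prop = 12000/200000000 = 0.06 ms.
Pipeline fill: first packet needs 2·t_tx to clear all hops; remaining 182 packets each add one t_tx.
Total = (2+183-1)·t_tx + 2·t_prop = 184·0.00112426 + 2·0.06 = 0.327 ms.

0.327 ms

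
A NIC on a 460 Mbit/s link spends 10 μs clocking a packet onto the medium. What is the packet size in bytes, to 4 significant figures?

575.0 bytes

L = R × t_tx = 460000000 b/s × 1e-05 s = 4600 bits.
In bytes: 4600 / 8 = 575.0 bytes.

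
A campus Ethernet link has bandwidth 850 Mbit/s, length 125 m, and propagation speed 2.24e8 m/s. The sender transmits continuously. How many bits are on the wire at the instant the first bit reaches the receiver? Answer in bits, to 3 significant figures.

Propagation delay = 125 / 2.24e+08 = 5.58036e-07 s.
BDP = R × t_prop = 850000000 × 5.58036e-07 = 474.33 bits.

474 bits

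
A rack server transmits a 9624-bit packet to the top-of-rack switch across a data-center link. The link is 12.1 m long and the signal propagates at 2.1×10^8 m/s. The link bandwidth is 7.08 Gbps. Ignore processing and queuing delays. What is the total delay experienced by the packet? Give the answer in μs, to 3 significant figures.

Transmission delay = L/R = 9624 / 7080000000 = 1.35932 μs.
Propagation delay = d/s = 12.1 m / 210000000 m/s = 0.057619 μs.
Total = 1.42 μs.

1.42 μs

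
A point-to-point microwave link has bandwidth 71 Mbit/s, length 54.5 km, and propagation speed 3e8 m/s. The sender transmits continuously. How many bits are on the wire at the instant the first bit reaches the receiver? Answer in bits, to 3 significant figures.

12900 bits

Propagation delay = 54500 / 300000000 = 0.000181667 s.
BDP = R × t_prop = 71000000 × 0.000181667 = 12898.3 bits.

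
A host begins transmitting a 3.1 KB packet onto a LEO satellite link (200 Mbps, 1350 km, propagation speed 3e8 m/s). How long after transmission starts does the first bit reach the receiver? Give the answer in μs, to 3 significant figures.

First bit experiences only propagation delay: d/s = 1350000/300000000 = 4500 μs.

4500 μs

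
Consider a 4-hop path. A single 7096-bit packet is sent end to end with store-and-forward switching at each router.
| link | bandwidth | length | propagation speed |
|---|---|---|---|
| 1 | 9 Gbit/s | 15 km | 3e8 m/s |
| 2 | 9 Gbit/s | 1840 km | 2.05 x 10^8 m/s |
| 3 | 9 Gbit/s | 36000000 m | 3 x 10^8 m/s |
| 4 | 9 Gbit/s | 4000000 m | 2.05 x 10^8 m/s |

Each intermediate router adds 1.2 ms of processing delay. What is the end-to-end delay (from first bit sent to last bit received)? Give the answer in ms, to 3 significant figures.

Transmission delay per hop = L/R = 7096/9000000000 = 0.000788444 ms; 4 hops → 0.00315378 ms.
Propagation delays (d/s per hop): 0.05, 8.97561, 120, 19.5122 ms; sum = 148.538 ms.
Processing at 3 router(s): 3 × 1.2 ms = 3.6 ms.
End-to-end = 152 ms.

152 ms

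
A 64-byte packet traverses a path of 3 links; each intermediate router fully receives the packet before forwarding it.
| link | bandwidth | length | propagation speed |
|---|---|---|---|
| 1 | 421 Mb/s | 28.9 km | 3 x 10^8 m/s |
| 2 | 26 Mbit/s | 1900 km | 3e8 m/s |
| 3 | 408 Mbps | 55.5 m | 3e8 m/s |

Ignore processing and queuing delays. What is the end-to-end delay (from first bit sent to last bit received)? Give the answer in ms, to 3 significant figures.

L = 64 × 8 = 512 bits.
Transmission delays (L/R per hop): 0.00121615, 0.0196923, 0.0012549 ms; sum = 0.0221634 ms.
Propagation delays (d/s per hop): 0.0963333, 6.33333, 0.000185 ms; sum = 6.42985 ms.
End-to-end = 6.45 ms.

6.45 ms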